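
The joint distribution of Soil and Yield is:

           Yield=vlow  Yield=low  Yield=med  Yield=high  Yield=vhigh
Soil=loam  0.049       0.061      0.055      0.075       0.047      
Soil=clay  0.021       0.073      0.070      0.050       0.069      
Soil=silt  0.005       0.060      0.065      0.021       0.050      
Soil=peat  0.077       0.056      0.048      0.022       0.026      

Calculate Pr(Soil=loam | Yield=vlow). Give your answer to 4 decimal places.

P(Yield=vlow) = 0.049 + 0.021 + 0.005 + 0.077 = 0.152.
P(Soil=loam | Yield=vlow) = 0.049/0.152 = 0.3224.

0.3224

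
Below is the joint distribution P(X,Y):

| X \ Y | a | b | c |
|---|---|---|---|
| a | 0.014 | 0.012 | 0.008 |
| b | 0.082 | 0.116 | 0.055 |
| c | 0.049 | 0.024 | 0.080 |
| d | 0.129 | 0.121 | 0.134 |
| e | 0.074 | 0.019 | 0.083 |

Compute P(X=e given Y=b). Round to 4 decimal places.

0.0651

P(Y=b) = 0.012 + 0.116 + 0.024 + 0.121 + 0.019 = 0.292.
P(X=e | Y=b) = 0.019/0.292 = 0.0651.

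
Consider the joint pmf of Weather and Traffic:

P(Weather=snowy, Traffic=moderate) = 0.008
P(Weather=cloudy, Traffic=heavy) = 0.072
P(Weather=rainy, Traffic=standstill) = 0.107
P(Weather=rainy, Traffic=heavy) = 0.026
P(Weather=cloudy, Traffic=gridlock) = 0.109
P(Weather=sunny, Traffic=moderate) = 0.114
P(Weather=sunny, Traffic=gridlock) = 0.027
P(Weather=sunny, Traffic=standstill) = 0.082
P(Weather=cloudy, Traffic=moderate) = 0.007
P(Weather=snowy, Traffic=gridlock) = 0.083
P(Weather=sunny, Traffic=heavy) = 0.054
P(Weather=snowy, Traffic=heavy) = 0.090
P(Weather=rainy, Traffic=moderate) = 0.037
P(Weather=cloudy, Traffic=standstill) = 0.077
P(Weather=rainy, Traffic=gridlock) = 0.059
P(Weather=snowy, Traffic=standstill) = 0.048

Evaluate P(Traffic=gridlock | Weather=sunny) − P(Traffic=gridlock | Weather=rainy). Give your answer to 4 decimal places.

P(Weather=sunny) = 0.114 + 0.054 + 0.027 + 0.082 = 0.277; P(Traffic=gridlock | Weather=sunny) = 0.027/0.277 = 0.09747.
P(Weather=rainy) = 0.037 + 0.026 + 0.059 + 0.107 = 0.229; P(Traffic=gridlock | Weather=rainy) = 0.059/0.229 = 0.25764.
Difference = -0.1602.

-0.1602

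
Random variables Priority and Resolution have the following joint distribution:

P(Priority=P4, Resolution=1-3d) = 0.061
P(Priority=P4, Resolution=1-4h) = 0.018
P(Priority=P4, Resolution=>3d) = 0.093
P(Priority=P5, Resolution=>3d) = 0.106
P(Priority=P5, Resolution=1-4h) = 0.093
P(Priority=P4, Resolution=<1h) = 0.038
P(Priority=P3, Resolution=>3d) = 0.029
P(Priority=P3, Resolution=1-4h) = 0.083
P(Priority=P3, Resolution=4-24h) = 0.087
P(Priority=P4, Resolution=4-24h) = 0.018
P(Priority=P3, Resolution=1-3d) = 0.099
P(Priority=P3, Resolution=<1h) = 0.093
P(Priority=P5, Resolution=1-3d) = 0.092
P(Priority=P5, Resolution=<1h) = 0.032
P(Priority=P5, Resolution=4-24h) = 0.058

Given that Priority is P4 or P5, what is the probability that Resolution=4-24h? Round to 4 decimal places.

0.1248

P(Priority=P4) = 0.038 + 0.018 + 0.018 + 0.061 + 0.093 = 0.228.
P(Priority=P5) = 0.032 + 0.093 + 0.058 + 0.092 + 0.106 = 0.381.
P(Priority ∈ {P4, P5}) = 0.228 + 0.381 = 0.609; P(Resolution=4-24h, Priority ∈ {P4, P5}) = 0.018 + 0.058 = 0.076.
P(Resolution=4-24h | Priority ∈ {P4, P5}) = 0.076/0.609 = 0.1248.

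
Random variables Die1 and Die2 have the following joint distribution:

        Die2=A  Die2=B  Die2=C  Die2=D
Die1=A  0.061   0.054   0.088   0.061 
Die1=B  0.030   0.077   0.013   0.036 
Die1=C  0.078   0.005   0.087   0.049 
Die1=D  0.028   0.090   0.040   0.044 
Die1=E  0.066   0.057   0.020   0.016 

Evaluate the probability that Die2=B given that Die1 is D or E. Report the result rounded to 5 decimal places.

0.40720

P(Die1=D) = 0.028 + 0.090 + 0.040 + 0.044 = 0.202.
P(Die1=E) = 0.066 + 0.057 + 0.020 + 0.016 = 0.159.
P(Die1 ∈ {D, E}) = 0.202 + 0.159 = 0.361; P(Die2=B, Die1 ∈ {D, E}) = 0.090 + 0.057 = 0.147.
P(Die2=B | Die1 ∈ {D, E}) = 0.147/0.361 = 0.40720.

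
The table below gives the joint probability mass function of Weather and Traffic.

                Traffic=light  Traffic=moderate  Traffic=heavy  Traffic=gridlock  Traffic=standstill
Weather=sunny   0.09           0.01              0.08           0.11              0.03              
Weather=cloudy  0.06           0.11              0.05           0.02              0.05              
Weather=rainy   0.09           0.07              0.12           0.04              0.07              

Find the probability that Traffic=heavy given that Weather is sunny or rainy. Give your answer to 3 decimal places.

P(Weather=sunny) = 0.09 + 0.01 + 0.08 + 0.11 + 0.03 = 0.32.
P(Weather=rainy) = 0.09 + 0.07 + 0.12 + 0.04 + 0.07 = 0.39.
P(Weather ∈ {sunny, rainy}) = 0.32 + 0.39 = 0.71; P(Traffic=heavy, Weather ∈ {sunny, rainy}) = 0.08 + 0.12 = 0.20.
P(Traffic=heavy | Weather ∈ {sunny, rainy}) = 0.20/0.71 = 0.282.

0.282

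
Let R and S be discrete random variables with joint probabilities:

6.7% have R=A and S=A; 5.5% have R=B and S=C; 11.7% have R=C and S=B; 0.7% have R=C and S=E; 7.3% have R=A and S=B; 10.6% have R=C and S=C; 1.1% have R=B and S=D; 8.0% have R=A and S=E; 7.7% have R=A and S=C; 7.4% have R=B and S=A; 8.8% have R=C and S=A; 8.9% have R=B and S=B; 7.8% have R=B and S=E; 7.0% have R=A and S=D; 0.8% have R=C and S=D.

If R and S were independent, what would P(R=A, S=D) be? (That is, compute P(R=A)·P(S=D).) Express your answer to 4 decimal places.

0.0327

P(R=A) = 0.067 + 0.073 + 0.077 + 0.070 + 0.080 = 0.367.
P(S=D) = 0.070 + 0.011 + 0.008 = 0.089.
Product: 0.367 × 0.089 = 0.0327.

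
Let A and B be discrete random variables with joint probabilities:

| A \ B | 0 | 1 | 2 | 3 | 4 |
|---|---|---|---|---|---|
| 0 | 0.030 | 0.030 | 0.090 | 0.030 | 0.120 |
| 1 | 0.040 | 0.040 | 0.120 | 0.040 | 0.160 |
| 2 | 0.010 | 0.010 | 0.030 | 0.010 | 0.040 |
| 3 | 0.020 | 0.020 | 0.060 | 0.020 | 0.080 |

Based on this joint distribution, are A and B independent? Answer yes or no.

Every cell satisfies P(A,B) = P(A)·P(B). For instance P(A=3) = 0.200, P(B=4) = 0.400, and 0.200×0.400 = 0.080 matches the joint entry. So A and B are independent.

yes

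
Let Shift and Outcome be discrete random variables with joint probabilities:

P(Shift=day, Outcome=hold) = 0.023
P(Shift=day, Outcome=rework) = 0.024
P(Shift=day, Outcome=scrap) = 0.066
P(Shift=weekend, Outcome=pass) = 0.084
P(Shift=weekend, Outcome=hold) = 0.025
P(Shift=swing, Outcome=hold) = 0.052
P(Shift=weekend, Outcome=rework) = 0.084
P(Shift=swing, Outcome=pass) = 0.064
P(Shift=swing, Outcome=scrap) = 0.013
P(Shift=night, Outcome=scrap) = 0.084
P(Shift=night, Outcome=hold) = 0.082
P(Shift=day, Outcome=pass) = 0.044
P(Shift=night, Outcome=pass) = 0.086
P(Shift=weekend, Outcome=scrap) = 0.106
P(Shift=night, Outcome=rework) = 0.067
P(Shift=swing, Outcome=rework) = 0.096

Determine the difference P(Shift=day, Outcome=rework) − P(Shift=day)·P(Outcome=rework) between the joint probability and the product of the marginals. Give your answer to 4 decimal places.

P(Shift=day) = 0.044 + 0.024 + 0.066 + 0.023 = 0.157.
P(Outcome=rework) = 0.024 + 0.096 + 0.067 + 0.084 = 0.271.
P(Shift=day, Outcome=rework) − P(Shift=day)P(Outcome=rework) = 0.024 − 0.157×0.271 = -0.0185.

-0.0185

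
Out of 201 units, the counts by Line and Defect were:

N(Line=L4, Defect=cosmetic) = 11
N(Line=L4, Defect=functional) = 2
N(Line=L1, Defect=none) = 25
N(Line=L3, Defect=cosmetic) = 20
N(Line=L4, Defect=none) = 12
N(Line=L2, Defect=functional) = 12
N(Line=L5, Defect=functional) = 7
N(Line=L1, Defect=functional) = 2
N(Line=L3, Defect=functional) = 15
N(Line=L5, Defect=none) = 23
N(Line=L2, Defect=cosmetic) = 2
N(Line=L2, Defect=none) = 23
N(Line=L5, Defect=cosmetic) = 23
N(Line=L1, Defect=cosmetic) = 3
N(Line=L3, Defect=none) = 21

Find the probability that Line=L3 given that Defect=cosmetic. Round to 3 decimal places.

0.339

Total with Defect=cosmetic: 3 + 2 + 20 + 11 + 23 = 59.
P(Line=L3 | Defect=cosmetic) = 20/59 = 0.339.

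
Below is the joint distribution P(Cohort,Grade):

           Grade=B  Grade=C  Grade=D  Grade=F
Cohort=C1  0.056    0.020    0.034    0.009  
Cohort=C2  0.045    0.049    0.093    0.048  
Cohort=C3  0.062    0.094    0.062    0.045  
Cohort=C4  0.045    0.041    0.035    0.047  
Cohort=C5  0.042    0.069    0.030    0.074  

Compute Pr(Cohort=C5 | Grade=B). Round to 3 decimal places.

0.168

P(Grade=B) = 0.056 + 0.045 + 0.062 + 0.045 + 0.042 = 0.250.
P(Cohort=C5 | Grade=B) = 0.042/0.250 = 0.168.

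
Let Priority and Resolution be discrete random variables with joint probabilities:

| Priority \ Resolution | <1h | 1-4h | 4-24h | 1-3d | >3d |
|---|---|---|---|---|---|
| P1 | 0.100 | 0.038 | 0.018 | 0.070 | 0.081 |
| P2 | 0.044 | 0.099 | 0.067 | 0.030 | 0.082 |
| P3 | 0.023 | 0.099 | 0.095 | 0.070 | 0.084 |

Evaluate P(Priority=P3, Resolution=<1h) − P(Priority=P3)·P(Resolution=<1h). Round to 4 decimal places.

-0.0390

P(Priority=P3) = 0.023 + 0.099 + 0.095 + 0.070 + 0.084 = 0.371.
P(Resolution=<1h) = 0.100 + 0.044 + 0.023 = 0.167.
P(Priority=P3, Resolution=<1h) − P(Priority=P3)P(Resolution=<1h) = 0.023 − 0.371×0.167 = -0.0390.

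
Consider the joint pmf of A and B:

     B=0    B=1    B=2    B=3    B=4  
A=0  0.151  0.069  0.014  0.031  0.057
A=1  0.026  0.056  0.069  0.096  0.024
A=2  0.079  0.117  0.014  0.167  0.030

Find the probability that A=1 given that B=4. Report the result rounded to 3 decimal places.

P(B=4) = 0.057 + 0.024 + 0.030 = 0.111.
P(A=1 | B=4) = 0.024/0.111 = 0.216.

0.216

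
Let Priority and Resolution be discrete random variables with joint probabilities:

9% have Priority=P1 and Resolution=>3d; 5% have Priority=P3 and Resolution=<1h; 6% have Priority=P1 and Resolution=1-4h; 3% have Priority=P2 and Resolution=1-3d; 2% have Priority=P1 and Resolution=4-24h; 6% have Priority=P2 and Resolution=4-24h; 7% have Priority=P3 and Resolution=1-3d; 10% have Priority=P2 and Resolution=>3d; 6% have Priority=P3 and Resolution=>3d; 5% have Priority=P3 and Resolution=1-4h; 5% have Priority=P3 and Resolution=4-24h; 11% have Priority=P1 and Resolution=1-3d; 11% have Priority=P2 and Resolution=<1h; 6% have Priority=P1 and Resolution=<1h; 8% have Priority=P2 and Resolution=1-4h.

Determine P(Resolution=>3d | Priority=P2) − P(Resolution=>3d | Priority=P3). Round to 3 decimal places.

P(Priority=P2) = 0.11 + 0.08 + 0.06 + 0.03 + 0.10 = 0.38; P(Resolution=>3d | Priority=P2) = 0.10/0.38 = 0.2632.
P(Priority=P3) = 0.05 + 0.05 + 0.05 + 0.07 + 0.06 = 0.28; P(Resolution=>3d | Priority=P3) = 0.06/0.28 = 0.2143.
Difference = 0.049.

0.049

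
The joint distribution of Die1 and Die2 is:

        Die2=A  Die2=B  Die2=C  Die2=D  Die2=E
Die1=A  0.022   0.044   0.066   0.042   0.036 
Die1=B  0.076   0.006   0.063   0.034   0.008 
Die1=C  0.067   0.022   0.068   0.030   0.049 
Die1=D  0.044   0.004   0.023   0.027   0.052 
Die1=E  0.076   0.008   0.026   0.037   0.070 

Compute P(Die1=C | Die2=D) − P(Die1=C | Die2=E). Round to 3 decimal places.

P(Die2=D) = 0.042 + 0.034 + 0.030 + 0.027 + 0.037 = 0.170; P(Die1=C | Die2=D) = 0.030/0.170 = 0.1765.
P(Die2=E) = 0.036 + 0.008 + 0.049 + 0.052 + 0.070 = 0.215; P(Die1=C | Die2=E) = 0.049/0.215 = 0.2279.
Difference = -0.051.

-0.051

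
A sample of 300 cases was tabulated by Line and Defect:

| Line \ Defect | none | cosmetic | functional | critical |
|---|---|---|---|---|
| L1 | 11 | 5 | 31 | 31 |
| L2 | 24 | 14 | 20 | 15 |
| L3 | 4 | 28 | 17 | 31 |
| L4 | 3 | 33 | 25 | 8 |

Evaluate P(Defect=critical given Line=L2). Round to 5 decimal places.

0.20548

Total with Line=L2: 24 + 14 + 20 + 15 = 73.
P(Defect=critical | Line=L2) = 15/73 = 0.20548.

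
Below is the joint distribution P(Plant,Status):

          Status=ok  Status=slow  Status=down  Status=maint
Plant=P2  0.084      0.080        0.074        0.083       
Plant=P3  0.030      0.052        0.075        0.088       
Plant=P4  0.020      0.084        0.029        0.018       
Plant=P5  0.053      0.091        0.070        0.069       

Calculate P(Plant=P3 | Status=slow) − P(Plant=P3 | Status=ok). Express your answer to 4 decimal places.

P(Status=slow) = 0.080 + 0.052 + 0.084 + 0.091 = 0.307; P(Plant=P3 | Status=slow) = 0.052/0.307 = 0.16938.
P(Status=ok) = 0.084 + 0.030 + 0.020 + 0.053 = 0.187; P(Plant=P3 | Status=ok) = 0.030/0.187 = 0.16043.
Difference = 0.0090.

0.0090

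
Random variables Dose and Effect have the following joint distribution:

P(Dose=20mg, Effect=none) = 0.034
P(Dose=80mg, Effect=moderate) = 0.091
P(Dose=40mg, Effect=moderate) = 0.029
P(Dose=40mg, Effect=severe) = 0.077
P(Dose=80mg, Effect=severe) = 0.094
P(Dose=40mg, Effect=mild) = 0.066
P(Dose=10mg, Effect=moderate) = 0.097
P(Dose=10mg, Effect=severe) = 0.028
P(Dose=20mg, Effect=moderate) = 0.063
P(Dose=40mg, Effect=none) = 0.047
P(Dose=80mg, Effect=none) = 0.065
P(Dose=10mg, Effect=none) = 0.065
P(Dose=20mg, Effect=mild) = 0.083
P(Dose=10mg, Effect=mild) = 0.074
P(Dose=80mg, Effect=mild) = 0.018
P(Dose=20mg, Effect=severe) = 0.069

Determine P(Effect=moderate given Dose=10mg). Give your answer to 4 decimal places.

P(Dose=10mg) = 0.065 + 0.074 + 0.097 + 0.028 = 0.264.
P(Effect=moderate | Dose=10mg) = 0.097/0.264 = 0.3674.

0.3674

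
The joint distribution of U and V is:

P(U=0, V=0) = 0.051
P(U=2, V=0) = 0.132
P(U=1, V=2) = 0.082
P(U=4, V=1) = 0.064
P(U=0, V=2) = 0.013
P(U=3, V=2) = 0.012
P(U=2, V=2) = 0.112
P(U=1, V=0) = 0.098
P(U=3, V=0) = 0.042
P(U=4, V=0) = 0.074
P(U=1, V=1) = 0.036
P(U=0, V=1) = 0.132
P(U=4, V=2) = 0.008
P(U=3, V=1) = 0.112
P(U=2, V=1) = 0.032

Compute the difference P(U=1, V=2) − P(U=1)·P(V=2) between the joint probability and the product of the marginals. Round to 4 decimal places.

0.0330

P(U=1) = 0.098 + 0.036 + 0.082 = 0.216.
P(V=2) = 0.013 + 0.082 + 0.112 + 0.012 + 0.008 = 0.227.
P(U=1, V=2) − P(U=1)P(V=2) = 0.082 − 0.216×0.227 = 0.0330.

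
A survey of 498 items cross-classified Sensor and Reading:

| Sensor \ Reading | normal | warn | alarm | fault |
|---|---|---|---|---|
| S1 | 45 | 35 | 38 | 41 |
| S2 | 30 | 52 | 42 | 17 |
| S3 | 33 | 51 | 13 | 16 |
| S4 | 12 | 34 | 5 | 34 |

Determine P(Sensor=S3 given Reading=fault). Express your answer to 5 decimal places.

0.14815

Total with Reading=fault: 41 + 17 + 16 + 34 = 108.
P(Sensor=S3 | Reading=fault) = 16/108 = 0.14815.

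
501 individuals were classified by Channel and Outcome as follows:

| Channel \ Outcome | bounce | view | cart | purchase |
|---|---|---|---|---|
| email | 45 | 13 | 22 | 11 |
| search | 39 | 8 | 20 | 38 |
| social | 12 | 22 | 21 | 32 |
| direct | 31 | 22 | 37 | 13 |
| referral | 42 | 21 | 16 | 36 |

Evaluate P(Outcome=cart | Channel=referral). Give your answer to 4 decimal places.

0.1391

Total with Channel=referral: 42 + 21 + 16 + 36 = 115.
P(Outcome=cart | Channel=referral) = 16/115 = 0.1391.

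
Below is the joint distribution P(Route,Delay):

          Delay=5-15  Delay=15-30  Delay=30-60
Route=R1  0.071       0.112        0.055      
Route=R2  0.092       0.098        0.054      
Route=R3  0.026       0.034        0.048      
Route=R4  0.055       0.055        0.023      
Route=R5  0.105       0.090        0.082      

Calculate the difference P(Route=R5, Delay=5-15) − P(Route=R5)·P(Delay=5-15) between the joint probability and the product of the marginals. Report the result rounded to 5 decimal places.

0.00833

P(Route=R5) = 0.105 + 0.090 + 0.082 = 0.277.
P(Delay=5-15) = 0.071 + 0.092 + 0.026 + 0.055 + 0.105 = 0.349.
P(Route=R5, Delay=5-15) − P(Route=R5)P(Delay=5-15) = 0.105 − 0.277×0.349 = 0.00833.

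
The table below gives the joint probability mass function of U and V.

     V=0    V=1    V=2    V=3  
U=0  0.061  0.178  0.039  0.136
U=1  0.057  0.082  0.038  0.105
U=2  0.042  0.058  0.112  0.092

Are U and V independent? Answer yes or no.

no

P(U=2) = 0.304 and P(V=2) = 0.189, so their product is 0.05746, but P(U=2, V=2) = 0.112. Since these differ, U and V are not independent.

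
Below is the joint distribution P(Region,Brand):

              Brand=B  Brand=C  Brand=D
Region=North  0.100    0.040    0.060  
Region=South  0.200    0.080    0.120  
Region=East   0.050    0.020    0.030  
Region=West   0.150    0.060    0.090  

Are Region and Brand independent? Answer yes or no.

yes

Every cell satisfies P(Region,Brand) = P(Region)·P(Brand). For instance P(Region=North) = 0.200, P(Brand=B) = 0.500, and 0.200×0.500 = 0.100 matches the joint entry. So Region and Brand are independent.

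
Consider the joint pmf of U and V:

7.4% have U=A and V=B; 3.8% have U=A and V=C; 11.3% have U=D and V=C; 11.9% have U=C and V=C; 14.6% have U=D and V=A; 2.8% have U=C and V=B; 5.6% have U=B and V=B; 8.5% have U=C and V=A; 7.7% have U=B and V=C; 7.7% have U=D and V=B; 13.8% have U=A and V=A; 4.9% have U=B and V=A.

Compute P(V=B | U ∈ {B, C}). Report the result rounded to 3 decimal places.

0.203

P(U=B) = 0.049 + 0.056 + 0.077 = 0.182.
P(U=C) = 0.085 + 0.028 + 0.119 = 0.232.
P(U ∈ {B, C}) = 0.182 + 0.232 = 0.414; P(V=B, U ∈ {B, C}) = 0.056 + 0.028 = 0.084.
P(V=B | U ∈ {B, C}) = 0.084/0.414 = 0.203.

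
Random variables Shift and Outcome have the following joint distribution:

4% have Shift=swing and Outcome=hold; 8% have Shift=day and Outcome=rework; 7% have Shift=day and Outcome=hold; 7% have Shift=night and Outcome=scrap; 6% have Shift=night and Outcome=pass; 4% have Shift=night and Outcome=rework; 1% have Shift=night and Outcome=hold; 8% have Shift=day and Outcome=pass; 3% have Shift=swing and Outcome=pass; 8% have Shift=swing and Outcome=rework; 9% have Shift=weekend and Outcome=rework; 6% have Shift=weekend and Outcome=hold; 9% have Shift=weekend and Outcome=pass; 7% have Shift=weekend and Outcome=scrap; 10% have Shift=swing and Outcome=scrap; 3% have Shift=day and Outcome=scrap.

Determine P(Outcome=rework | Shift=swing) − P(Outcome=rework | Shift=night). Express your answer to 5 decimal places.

0.09778

P(Shift=swing) = 0.03 + 0.08 + 0.10 + 0.04 = 0.25; P(Outcome=rework | Shift=swing) = 0.08/0.25 = 0.320000.
P(Shift=night) = 0.06 + 0.04 + 0.07 + 0.01 = 0.18; P(Outcome=rework | Shift=night) = 0.04/0.18 = 0.222222.
Difference = 0.09778.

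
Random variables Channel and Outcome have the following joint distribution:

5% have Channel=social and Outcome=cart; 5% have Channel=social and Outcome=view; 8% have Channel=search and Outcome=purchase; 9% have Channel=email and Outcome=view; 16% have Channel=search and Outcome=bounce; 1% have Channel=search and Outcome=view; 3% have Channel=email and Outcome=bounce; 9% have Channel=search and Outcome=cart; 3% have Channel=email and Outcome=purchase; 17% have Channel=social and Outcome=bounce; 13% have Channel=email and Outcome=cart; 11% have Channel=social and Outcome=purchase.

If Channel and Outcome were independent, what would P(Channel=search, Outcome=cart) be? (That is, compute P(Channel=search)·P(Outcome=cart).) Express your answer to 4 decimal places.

P(Channel=search) = 0.16 + 0.01 + 0.09 + 0.08 = 0.34.
P(Outcome=cart) = 0.13 + 0.09 + 0.05 = 0.27.
Product: 0.34 × 0.27 = 0.0918.

0.0918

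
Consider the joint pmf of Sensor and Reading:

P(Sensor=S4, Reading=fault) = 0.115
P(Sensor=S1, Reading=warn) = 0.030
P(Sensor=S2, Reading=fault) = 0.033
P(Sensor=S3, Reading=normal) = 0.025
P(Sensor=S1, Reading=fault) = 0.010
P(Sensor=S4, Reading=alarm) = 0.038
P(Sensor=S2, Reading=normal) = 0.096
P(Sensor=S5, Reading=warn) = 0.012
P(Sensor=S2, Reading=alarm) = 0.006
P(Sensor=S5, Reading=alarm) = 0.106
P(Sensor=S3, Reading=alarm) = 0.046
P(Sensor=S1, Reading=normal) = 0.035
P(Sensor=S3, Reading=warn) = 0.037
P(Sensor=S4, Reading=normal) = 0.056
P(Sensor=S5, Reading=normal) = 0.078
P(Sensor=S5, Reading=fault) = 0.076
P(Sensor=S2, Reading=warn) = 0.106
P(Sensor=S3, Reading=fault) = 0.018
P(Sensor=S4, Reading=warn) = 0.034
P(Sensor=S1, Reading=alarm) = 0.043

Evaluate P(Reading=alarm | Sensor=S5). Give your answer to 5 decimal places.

P(Sensor=S5) = 0.078 + 0.012 + 0.106 + 0.076 = 0.272.
P(Reading=alarm | Sensor=S5) = 0.106/0.272 = 0.38971.

0.38971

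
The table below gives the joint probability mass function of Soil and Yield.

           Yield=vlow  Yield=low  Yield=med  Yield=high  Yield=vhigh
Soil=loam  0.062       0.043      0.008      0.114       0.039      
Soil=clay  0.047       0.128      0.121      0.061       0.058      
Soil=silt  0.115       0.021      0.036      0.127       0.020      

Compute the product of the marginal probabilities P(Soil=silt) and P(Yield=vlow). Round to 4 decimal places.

P(Soil=silt) = 0.115 + 0.021 + 0.036 + 0.127 + 0.020 = 0.319.
P(Yield=vlow) = 0.062 + 0.047 + 0.115 = 0.224.
Product: 0.319 × 0.224 = 0.0715.

0.0715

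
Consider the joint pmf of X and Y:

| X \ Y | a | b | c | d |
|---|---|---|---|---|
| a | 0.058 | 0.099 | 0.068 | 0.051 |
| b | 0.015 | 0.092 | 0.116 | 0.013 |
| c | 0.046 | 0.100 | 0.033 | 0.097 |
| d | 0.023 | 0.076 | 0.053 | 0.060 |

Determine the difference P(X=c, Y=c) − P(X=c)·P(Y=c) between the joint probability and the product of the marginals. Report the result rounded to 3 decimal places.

P(X=c) = 0.046 + 0.100 + 0.033 + 0.097 = 0.276.
P(Y=c) = 0.068 + 0.116 + 0.033 + 0.053 = 0.270.
P(X=c, Y=c) − P(X=c)P(Y=c) = 0.033 − 0.276×0.270 = -0.042.

-0.042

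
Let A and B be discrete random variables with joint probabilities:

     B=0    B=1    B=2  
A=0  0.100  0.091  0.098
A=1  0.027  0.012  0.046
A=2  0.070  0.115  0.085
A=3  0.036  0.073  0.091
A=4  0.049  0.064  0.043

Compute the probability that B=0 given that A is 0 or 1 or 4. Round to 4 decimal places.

0.3321

P(A=0) = 0.100 + 0.091 + 0.098 = 0.289.
P(A=1) = 0.027 + 0.012 + 0.046 = 0.085.
P(A=4) = 0.049 + 0.064 + 0.043 = 0.156.
P(A ∈ {0, 1, 4}) = 0.289 + 0.085 + 0.156 = 0.530; P(B=0, A ∈ {0, 1, 4}) = 0.100 + 0.027 + 0.049 = 0.176.
P(B=0 | A ∈ {0, 1, 4}) = 0.176/0.530 = 0.3321.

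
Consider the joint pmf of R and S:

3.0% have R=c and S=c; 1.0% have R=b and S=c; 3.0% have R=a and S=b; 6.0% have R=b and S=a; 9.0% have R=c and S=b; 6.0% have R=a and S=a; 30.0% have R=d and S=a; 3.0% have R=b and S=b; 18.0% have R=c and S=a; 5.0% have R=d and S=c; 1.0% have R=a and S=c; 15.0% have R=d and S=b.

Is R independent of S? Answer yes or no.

Every cell satisfies P(R,S) = P(R)·P(S). For instance P(R=d) = 0.500, P(S=c) = 0.100, and 0.500×0.100 = 0.050 matches the joint entry. So R and S are independent.

yes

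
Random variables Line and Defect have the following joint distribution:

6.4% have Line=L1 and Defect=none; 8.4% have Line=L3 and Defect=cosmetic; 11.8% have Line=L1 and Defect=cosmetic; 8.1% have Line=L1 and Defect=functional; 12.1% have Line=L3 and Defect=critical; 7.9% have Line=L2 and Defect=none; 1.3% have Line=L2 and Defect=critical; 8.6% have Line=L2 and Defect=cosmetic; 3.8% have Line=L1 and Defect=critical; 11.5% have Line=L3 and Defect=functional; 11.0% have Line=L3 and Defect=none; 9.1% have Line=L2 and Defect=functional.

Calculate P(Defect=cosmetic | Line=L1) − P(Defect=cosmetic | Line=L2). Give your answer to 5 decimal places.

P(Line=L1) = 0.064 + 0.118 + 0.081 + 0.038 = 0.301; P(Defect=cosmetic | Line=L1) = 0.118/0.301 = 0.392027.
P(Line=L2) = 0.079 + 0.086 + 0.091 + 0.013 = 0.269; P(Defect=cosmetic | Line=L2) = 0.086/0.269 = 0.319703.
Difference = 0.07232.

0.07232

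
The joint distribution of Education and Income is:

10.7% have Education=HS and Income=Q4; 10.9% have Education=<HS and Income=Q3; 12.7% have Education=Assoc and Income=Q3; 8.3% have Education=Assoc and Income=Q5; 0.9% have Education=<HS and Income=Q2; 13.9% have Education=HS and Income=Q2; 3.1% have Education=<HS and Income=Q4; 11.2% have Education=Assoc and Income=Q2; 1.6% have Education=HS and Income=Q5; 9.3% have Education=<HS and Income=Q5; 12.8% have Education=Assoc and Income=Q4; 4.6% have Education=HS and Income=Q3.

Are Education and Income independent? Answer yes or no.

P(Education=HS) = 0.308 and P(Income=Q2) = 0.260, so their product is 0.08008, but P(Education=HS, Income=Q2) = 0.139. Since these differ, Education and Income are not independent.

no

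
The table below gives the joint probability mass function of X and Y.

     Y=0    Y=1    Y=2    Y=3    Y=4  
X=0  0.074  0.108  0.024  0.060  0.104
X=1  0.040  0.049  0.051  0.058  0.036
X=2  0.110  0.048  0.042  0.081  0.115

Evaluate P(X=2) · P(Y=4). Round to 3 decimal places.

0.101

P(X=2) = 0.110 + 0.048 + 0.042 + 0.081 + 0.115 = 0.396.
P(Y=4) = 0.104 + 0.036 + 0.115 = 0.255.
Product: 0.396 × 0.255 = 0.101.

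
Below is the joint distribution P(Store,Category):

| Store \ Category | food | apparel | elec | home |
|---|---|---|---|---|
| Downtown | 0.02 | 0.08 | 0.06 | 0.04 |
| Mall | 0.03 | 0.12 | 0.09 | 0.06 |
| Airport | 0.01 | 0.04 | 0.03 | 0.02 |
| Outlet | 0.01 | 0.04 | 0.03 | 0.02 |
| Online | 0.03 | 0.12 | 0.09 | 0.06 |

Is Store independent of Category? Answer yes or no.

yes

Every cell satisfies P(Store,Category) = P(Store)·P(Category). For instance P(Store=Mall) = 0.30, P(Category=food) = 0.10, and 0.30×0.10 = 0.03 matches the joint entry. So Store and Category are independent.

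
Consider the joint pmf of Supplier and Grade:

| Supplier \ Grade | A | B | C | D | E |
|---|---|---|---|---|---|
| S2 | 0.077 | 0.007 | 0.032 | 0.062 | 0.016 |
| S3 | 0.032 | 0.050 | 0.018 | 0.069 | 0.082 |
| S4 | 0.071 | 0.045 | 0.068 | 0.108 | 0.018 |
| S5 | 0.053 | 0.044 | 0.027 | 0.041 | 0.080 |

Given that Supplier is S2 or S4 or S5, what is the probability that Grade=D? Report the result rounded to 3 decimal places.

0.282

P(Supplier=S2) = 0.077 + 0.007 + 0.032 + 0.062 + 0.016 = 0.194.
P(Supplier=S4) = 0.071 + 0.045 + 0.068 + 0.108 + 0.018 = 0.310.
P(Supplier=S5) = 0.053 + 0.044 + 0.027 + 0.041 + 0.080 = 0.245.
P(Supplier ∈ {S2, S4, S5}) = 0.194 + 0.310 + 0.245 = 0.749; P(Grade=D, Supplier ∈ {S2, S4, S5}) = 0.062 + 0.108 + 0.041 = 0.211.
P(Grade=D | Supplier ∈ {S2, S4, S5}) = 0.211/0.749 = 0.282.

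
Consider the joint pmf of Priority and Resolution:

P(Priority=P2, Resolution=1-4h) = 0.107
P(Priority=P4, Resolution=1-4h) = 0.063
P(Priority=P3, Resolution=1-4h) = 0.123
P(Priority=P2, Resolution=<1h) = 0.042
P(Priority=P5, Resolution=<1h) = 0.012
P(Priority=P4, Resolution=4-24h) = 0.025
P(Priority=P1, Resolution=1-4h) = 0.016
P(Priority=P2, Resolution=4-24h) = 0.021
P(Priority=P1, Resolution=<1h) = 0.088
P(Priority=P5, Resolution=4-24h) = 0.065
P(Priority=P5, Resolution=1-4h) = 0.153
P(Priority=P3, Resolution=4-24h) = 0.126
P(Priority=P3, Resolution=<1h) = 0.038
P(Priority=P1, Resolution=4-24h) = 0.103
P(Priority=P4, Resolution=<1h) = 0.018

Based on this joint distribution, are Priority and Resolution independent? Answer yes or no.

P(Priority=P1) = 0.207 and P(Resolution=1-4h) = 0.462, so their product is 0.09563, but P(Priority=P1, Resolution=1-4h) = 0.016. Since these differ, Priority and Resolution are not independent.

no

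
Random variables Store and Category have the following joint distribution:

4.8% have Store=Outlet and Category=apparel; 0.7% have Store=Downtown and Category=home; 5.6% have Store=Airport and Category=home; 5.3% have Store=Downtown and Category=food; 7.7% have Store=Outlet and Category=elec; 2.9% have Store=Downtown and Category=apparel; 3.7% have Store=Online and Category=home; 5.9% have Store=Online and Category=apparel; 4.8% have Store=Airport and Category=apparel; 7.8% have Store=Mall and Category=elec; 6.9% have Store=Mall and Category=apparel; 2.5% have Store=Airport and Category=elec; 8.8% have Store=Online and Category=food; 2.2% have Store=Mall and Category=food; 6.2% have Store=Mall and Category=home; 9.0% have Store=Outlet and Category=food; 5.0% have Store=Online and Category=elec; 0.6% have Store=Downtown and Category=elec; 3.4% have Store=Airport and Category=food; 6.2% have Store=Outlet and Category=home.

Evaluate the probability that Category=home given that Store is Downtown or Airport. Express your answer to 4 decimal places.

0.2442

P(Store=Downtown) = 0.053 + 0.029 + 0.006 + 0.007 = 0.095.
P(Store=Airport) = 0.034 + 0.048 + 0.025 + 0.056 = 0.163.
P(Store ∈ {Downtown, Airport}) = 0.095 + 0.163 = 0.258; P(Category=home, Store ∈ {Downtown, Airport}) = 0.007 + 0.056 = 0.063.
P(Category=home | Store ∈ {Downtown, Airport}) = 0.063/0.258 = 0.2442.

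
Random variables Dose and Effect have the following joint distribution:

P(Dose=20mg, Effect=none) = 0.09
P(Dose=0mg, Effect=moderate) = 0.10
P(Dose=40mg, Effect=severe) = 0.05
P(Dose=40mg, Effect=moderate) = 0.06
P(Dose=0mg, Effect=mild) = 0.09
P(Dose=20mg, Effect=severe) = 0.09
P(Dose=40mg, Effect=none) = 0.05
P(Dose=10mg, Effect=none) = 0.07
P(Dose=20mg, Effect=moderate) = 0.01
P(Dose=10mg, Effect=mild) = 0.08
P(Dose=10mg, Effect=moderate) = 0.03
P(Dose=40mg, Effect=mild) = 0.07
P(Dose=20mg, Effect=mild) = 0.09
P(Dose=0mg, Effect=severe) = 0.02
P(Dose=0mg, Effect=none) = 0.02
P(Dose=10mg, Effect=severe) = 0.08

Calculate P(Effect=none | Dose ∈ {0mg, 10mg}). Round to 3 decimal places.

0.184

P(Dose=0mg) = 0.02 + 0.09 + 0.10 + 0.02 = 0.23.
P(Dose=10mg) = 0.07 + 0.08 + 0.03 + 0.08 = 0.26.
P(Dose ∈ {0mg, 10mg}) = 0.23 + 0.26 = 0.49; P(Effect=none, Dose ∈ {0mg, 10mg}) = 0.02 + 0.07 = 0.09.
P(Effect=none | Dose ∈ {0mg, 10mg}) = 0.09/0.49 = 0.184.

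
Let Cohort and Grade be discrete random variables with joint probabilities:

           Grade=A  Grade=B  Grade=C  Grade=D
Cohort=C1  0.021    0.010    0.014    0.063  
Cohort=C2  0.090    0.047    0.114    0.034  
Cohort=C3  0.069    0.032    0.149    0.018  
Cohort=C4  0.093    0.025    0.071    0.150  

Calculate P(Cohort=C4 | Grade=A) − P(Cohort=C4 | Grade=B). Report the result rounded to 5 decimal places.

0.12136

P(Grade=A) = 0.021 + 0.090 + 0.069 + 0.093 = 0.273; P(Cohort=C4 | Grade=A) = 0.093/0.273 = 0.340659.
P(Grade=B) = 0.010 + 0.047 + 0.032 + 0.025 = 0.114; P(Cohort=C4 | Grade=B) = 0.025/0.114 = 0.219298.
Difference = 0.12136.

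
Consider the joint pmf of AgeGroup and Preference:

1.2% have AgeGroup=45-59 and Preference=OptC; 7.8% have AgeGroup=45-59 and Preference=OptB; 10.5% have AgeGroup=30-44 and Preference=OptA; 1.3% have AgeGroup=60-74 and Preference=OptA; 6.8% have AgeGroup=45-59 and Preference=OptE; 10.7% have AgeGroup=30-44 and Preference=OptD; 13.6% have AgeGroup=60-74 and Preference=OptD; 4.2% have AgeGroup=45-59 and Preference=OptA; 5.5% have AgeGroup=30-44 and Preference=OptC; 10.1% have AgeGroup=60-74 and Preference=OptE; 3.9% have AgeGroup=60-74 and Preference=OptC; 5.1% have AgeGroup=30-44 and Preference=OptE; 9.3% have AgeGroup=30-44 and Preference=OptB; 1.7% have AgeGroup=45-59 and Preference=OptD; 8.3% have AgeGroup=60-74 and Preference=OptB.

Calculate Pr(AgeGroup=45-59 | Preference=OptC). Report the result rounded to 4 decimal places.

0.1132

P(Preference=OptC) = 0.055 + 0.012 + 0.039 = 0.106.
P(AgeGroup=45-59 | Preference=OptC) = 0.012/0.106 = 0.1132.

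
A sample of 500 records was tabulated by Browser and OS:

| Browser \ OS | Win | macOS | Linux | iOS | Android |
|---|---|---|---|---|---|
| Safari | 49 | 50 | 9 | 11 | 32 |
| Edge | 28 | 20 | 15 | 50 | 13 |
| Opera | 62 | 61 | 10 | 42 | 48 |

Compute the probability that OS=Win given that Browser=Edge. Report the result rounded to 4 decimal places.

0.2222

Total with Browser=Edge: 28 + 20 + 15 + 50 + 13 = 126.
P(OS=Win | Browser=Edge) = 28/126 = 0.2222.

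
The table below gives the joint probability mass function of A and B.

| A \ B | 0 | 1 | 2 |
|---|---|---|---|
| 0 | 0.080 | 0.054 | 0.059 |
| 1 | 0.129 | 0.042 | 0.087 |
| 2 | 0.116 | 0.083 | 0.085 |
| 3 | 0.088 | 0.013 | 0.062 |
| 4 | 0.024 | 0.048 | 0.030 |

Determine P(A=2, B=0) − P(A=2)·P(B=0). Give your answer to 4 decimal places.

-0.0081

P(A=2) = 0.116 + 0.083 + 0.085 = 0.284.
P(B=0) = 0.080 + 0.129 + 0.116 + 0.088 + 0.024 = 0.437.
P(A=2, B=0) − P(A=2)P(B=0) = 0.116 − 0.284×0.437 = -0.0081.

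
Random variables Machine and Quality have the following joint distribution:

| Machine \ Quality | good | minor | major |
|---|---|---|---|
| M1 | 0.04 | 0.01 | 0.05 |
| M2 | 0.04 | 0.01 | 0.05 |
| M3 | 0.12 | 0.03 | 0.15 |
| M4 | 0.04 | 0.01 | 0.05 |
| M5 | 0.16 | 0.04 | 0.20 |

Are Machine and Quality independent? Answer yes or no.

yes

Every cell satisfies P(Machine,Quality) = P(Machine)·P(Quality). For instance P(Machine=M4) = 0.10, P(Quality=good) = 0.40, and 0.10×0.40 = 0.04 matches the joint entry. So Machine and Quality are independent.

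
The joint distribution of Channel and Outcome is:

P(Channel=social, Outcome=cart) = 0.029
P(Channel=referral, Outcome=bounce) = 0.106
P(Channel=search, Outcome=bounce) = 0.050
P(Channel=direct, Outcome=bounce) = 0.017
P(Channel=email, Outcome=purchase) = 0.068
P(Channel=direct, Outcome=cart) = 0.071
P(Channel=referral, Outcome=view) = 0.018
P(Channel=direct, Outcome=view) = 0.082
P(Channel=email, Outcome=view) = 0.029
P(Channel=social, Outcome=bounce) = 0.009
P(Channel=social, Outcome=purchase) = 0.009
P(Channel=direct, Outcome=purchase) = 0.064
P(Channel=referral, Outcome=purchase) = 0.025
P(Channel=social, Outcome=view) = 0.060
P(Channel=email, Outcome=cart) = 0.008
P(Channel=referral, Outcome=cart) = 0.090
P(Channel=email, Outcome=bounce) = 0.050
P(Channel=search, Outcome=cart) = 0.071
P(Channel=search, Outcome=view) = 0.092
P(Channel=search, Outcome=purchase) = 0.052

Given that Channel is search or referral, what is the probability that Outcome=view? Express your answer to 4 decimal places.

0.2183

P(Channel=search) = 0.050 + 0.092 + 0.071 + 0.052 = 0.265.
P(Channel=referral) = 0.106 + 0.018 + 0.090 + 0.025 = 0.239.
P(Channel ∈ {search, referral}) = 0.265 + 0.239 = 0.504; P(Outcome=view, Channel ∈ {search, referral}) = 0.092 + 0.018 = 0.110.
P(Outcome=view | Channel ∈ {search, referral}) = 0.110/0.504 = 0.2183.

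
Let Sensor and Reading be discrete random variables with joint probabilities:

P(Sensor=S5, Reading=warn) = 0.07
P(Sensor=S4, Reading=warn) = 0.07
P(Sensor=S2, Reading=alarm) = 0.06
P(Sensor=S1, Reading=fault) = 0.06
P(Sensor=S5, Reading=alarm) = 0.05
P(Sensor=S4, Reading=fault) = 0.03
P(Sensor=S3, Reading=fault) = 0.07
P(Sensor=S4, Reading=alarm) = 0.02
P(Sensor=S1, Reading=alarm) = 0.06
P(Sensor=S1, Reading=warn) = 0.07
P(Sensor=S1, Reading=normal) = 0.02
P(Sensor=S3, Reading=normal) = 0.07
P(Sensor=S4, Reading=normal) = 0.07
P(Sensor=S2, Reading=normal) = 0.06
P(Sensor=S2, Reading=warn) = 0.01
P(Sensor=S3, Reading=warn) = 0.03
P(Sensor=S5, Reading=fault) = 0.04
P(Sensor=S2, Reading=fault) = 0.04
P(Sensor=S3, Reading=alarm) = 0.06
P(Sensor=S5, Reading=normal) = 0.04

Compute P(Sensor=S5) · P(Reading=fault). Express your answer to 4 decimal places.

P(Sensor=S5) = 0.04 + 0.07 + 0.05 + 0.04 = 0.20.
P(Reading=fault) = 0.06 + 0.04 + 0.07 + 0.03 + 0.04 = 0.24.
Product: 0.20 × 0.24 = 0.0480.

0.0480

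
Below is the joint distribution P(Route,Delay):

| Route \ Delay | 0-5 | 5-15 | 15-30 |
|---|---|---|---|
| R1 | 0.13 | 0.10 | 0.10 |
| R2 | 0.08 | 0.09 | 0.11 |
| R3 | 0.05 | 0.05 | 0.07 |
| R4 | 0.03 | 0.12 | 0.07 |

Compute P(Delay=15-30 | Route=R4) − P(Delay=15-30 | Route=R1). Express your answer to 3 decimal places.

P(Route=R4) = 0.03 + 0.12 + 0.07 = 0.22; P(Delay=15-30 | Route=R4) = 0.07/0.22 = 0.3182.
P(Route=R1) = 0.13 + 0.10 + 0.10 = 0.33; P(Delay=15-30 | Route=R1) = 0.10/0.33 = 0.3030.
Difference = 0.015.

0.015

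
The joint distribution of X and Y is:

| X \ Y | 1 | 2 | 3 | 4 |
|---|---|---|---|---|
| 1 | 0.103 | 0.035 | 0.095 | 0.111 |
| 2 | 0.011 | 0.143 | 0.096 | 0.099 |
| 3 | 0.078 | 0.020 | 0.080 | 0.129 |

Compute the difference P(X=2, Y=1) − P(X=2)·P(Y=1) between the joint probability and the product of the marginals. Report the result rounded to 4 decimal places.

P(X=2) = 0.011 + 0.143 + 0.096 + 0.099 = 0.349.
P(Y=1) = 0.103 + 0.011 + 0.078 = 0.192.
P(X=2, Y=1) − P(X=2)P(Y=1) = 0.011 − 0.349×0.192 = -0.0560.

-0.0560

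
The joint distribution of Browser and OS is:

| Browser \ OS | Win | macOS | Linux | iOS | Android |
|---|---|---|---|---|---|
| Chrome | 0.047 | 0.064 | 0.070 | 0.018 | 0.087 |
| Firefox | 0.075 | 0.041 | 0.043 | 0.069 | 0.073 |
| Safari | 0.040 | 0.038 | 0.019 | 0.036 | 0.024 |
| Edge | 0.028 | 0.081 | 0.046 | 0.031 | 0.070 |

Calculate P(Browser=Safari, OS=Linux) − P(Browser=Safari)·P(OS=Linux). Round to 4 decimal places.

P(Browser=Safari) = 0.040 + 0.038 + 0.019 + 0.036 + 0.024 = 0.157.
P(OS=Linux) = 0.070 + 0.043 + 0.019 + 0.046 = 0.178.
P(Browser=Safari, OS=Linux) − P(Browser=Safari)P(OS=Linux) = 0.019 − 0.157×0.178 = -0.0089.

-0.0089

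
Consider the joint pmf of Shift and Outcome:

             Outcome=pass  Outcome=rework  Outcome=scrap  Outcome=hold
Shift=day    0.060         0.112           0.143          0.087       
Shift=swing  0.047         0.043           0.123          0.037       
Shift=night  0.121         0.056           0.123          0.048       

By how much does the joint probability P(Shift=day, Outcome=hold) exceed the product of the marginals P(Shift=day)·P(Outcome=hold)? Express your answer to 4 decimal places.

P(Shift=day) = 0.060 + 0.112 + 0.143 + 0.087 = 0.402.
P(Outcome=hold) = 0.087 + 0.037 + 0.048 = 0.172.
P(Shift=day, Outcome=hold) − P(Shift=day)P(Outcome=hold) = 0.087 − 0.402×0.172 = 0.0179.

0.0179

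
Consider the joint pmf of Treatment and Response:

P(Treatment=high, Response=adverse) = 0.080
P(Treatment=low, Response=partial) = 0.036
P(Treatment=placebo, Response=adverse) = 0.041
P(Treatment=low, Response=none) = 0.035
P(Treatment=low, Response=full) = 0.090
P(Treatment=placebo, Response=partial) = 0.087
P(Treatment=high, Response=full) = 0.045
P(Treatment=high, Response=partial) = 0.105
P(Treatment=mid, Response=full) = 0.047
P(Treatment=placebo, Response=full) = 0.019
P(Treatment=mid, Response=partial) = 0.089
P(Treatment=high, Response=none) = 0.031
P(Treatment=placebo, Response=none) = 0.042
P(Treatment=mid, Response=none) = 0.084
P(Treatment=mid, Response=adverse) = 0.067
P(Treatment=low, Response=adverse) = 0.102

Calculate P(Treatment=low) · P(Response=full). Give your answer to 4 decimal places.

0.0529

P(Treatment=low) = 0.035 + 0.036 + 0.090 + 0.102 = 0.263.
P(Response=full) = 0.019 + 0.090 + 0.047 + 0.045 = 0.201.
Product: 0.263 × 0.201 = 0.0529.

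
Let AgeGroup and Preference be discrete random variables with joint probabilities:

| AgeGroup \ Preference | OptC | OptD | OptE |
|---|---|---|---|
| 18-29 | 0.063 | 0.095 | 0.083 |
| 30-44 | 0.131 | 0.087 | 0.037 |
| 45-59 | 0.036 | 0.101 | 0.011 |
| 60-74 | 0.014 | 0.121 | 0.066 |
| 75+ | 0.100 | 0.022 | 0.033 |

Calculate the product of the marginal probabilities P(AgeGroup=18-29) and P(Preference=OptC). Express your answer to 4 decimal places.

P(AgeGroup=18-29) = 0.063 + 0.095 + 0.083 = 0.241.
P(Preference=OptC) = 0.063 + 0.131 + 0.036 + 0.014 + 0.100 = 0.344.
Product: 0.241 × 0.344 = 0.0829.

0.0829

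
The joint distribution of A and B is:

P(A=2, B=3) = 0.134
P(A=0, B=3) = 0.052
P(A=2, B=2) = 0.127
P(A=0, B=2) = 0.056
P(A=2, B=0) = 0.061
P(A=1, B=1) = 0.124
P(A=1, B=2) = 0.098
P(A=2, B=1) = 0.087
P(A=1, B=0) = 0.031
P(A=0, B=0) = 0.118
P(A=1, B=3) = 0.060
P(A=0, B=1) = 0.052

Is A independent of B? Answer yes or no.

no

P(A=0) = 0.278 and P(B=0) = 0.210, so their product is 0.05838, but P(A=0, B=0) = 0.118. Since these differ, A and B are not independent.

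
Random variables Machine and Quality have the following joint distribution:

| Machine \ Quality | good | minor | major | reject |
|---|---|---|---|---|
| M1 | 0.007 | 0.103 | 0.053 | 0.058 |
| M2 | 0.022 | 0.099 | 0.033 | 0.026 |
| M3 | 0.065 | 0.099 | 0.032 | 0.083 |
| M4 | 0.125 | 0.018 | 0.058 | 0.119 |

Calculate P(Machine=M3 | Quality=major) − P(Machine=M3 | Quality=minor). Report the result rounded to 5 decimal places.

P(Quality=major) = 0.053 + 0.033 + 0.032 + 0.058 = 0.176; P(Machine=M3 | Quality=major) = 0.032/0.176 = 0.181818.
P(Quality=minor) = 0.103 + 0.099 + 0.099 + 0.018 = 0.319; P(Machine=M3 | Quality=minor) = 0.099/0.319 = 0.310345.
Difference = -0.12853.

-0.12853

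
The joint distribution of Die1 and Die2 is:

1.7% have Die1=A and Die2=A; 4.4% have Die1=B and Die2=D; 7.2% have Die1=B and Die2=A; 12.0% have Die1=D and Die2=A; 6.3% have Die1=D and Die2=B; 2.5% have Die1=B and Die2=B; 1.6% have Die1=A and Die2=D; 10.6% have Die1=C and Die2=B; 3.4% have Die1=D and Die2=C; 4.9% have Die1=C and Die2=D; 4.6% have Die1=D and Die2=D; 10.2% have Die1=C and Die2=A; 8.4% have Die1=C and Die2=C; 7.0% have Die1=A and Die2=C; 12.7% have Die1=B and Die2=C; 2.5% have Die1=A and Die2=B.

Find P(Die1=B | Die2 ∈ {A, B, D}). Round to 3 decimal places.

P(Die2=A) = 0.017 + 0.072 + 0.102 + 0.120 = 0.311.
P(Die2=B) = 0.025 + 0.025 + 0.106 + 0.063 = 0.219.
P(Die2=D) = 0.016 + 0.044 + 0.049 + 0.046 = 0.155.
P(Die2 ∈ {A, B, D}) = 0.311 + 0.219 + 0.155 = 0.685; P(Die1=B, Die2 ∈ {A, B, D}) = 0.072 + 0.025 + 0.044 = 0.141.
P(Die1=B | Die2 ∈ {A, B, D}) = 0.141/0.685 = 0.206.

0.206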